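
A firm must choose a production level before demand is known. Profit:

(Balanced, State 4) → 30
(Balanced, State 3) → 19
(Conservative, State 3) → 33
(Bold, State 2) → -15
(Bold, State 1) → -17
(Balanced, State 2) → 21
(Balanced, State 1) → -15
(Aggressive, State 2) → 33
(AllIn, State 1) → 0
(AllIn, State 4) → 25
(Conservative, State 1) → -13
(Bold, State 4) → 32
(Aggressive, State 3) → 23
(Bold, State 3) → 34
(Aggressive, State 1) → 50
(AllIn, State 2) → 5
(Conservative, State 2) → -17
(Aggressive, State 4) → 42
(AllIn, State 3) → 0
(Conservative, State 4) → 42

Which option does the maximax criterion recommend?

Aggressive

Row maxima: Conservative=42, Balanced=30, Aggressive=50, Bold=34, AllIn=25
Best best-case = 50 → Aggressive.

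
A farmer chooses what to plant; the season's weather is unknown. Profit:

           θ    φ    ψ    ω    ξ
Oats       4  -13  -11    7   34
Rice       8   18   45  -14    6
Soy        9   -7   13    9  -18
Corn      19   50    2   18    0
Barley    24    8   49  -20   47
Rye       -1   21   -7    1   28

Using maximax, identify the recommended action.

Corn

Row maxima: Oats=34, Rice=45, Soy=13, Corn=50, Barley=49, Rye=28
Best best-case = 50 → Corn.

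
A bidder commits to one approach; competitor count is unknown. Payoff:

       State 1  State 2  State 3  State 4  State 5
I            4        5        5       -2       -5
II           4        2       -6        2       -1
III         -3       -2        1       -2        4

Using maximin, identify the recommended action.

Row minima: I=-5, II=-6, III=-3
Best worst-case = -3 → III.

III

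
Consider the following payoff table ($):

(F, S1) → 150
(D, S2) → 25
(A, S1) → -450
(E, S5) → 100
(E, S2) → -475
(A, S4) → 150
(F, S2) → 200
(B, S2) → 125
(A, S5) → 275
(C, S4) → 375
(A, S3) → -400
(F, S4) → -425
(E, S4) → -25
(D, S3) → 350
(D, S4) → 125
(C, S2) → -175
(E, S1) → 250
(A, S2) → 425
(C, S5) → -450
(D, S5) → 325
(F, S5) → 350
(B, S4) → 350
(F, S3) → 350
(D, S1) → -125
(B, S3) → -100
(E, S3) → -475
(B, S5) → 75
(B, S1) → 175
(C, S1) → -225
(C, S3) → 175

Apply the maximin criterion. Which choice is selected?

Row minima: A=-450, B=-100, C=-450, D=-125, E=-475, F=-425
Best worst-case = -100 → B.

B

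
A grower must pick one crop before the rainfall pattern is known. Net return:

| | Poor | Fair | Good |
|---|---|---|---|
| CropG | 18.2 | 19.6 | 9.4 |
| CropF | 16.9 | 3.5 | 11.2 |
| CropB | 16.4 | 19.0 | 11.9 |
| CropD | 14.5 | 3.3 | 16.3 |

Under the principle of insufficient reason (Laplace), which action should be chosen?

Row averages: CropG=236/15, CropF=158/15, CropB=473/30, CropD=341/30
Highest average = 473/30 → CropB.

CropB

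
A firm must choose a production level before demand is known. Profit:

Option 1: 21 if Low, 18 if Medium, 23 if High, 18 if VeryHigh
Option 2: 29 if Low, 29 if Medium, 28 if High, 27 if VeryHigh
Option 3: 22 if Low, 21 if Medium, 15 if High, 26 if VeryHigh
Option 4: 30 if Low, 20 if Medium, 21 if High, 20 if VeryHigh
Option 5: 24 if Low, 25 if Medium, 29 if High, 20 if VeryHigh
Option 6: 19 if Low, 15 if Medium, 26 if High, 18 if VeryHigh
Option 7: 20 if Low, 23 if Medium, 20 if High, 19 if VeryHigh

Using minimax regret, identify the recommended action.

Option 2

Column bests: Low=30, Medium=29, High=29, VeryHigh=27.
Option 1 regrets: 9, 11, 6, 9 → max 11
Option 2 regrets: 1, 0, 1, 0 → max 1
Option 3 regrets: 8, 8, 14, 1 → max 14
Option 4 regrets: 0, 9, 8, 7 → max 9
Option 5 regrets: 6, 4, 0, 7 → max 7
Option 6 regrets: 11, 14, 3, 9 → max 14
Option 7 regrets: 10, 6, 9, 8 → max 10
Smallest max regret = 1 → Option 2.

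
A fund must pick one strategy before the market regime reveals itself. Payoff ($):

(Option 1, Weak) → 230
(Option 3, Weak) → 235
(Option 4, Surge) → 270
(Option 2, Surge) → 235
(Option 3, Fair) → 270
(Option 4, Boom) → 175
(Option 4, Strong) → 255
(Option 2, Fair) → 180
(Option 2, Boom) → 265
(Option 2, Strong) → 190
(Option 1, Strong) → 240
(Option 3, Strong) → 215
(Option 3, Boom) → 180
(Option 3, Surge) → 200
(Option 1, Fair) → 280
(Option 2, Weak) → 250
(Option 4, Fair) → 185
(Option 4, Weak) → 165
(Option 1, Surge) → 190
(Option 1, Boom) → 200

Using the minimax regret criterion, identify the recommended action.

Option 1

Column bests: Weak=250, Fair=280, Strong=255, Boom=265, Surge=270.
Option 1 regrets: 20, 0, 15, 65, 80 → max 80
Option 2 regrets: 0, 100, 65, 0, 35 → max 100
Option 3 regrets: 15, 10, 40, 85, 70 → max 85
Option 4 regrets: 85, 95, 0, 90, 0 → max 95
Smallest max regret = 80 → Option 1.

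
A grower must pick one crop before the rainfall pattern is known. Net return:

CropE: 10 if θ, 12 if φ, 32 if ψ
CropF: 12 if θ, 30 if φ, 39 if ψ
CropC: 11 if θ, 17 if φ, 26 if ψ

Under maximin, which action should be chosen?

Row minima: CropE=10, CropF=12, CropC=11
Best worst-case = 12 → CropF.

CropF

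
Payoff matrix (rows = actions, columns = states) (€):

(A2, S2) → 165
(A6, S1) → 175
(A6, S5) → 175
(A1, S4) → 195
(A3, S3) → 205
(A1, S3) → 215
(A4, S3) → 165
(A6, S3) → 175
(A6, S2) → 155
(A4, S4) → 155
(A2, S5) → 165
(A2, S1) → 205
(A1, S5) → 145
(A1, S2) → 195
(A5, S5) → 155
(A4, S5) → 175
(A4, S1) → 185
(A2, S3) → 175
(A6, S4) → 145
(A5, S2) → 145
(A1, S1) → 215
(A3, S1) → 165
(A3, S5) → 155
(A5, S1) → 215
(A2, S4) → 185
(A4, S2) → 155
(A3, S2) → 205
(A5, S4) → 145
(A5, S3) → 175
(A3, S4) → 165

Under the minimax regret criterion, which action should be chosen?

Column bests: S1=215, S2=205, S3=215, S4=195, S5=175.
A1 regrets: 0, 10, 0, 0, 30 → max 30
A2 regrets: 10, 40, 40, 10, 10 → max 40
A3 regrets: 50, 0, 10, 30, 20 → max 50
A4 regrets: 30, 50, 50, 40, 0 → max 50
A5 regrets: 0, 60, 40, 50, 20 → max 60
A6 regrets: 40, 50, 40, 50, 0 → max 50
Smallest max regret = 30 → A1.

A1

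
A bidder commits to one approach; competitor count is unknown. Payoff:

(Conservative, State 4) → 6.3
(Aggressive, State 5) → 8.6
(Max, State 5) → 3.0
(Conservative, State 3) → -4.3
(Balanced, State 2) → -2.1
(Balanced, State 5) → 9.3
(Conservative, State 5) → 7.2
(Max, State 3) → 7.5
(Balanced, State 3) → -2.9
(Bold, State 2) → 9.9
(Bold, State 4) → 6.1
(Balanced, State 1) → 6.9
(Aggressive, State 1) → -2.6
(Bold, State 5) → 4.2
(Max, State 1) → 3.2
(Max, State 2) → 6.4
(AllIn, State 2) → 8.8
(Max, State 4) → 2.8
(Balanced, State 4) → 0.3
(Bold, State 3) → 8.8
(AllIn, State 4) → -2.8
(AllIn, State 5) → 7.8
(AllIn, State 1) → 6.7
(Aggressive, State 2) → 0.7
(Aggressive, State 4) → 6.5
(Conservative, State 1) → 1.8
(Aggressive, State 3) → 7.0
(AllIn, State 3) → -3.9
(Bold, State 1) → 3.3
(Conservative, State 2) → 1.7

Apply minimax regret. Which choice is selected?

Bold

Column bests: State 1=6.9, State 2=9.9, State 3=8.8, State 4=6.5, State 5=9.3.
Conservative regrets: 5.1, 8.2, 13.1, 0.2, 2.1 → max 13.1
Balanced regrets: 0.0, 12.0, 11.7, 6.2, 0.0 → max 12.0
Aggressive regrets: 9.5, 9.2, 1.8, 0.0, 0.7 → max 9.5
Bold regrets: 3.6, 0.0, 0.0, 0.4, 5.1 → max 5.1
AllIn regrets: 0.2, 1.1, 12.7, 9.3, 1.5 → max 12.7
Max regrets: 3.7, 3.5, 1.3, 3.7, 6.3 → max 6.3
Smallest max regret = 5.1 → Bold.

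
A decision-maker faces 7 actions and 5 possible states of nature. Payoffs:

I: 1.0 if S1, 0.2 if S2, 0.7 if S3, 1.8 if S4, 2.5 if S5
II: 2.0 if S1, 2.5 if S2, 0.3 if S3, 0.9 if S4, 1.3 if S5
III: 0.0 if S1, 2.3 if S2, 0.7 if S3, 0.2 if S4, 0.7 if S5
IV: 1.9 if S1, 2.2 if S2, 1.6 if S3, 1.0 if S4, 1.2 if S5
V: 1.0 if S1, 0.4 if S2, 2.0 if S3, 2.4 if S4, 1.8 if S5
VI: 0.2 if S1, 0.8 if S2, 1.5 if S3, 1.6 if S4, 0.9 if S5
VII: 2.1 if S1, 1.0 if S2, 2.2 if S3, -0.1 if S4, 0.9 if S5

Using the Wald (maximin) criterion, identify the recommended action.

Row minima: I=0.2, II=0.3, III=0.0, IV=1.0, V=0.4, VI=0.2, VII=-0.1
Best worst-case = 1.0 → IV.

IV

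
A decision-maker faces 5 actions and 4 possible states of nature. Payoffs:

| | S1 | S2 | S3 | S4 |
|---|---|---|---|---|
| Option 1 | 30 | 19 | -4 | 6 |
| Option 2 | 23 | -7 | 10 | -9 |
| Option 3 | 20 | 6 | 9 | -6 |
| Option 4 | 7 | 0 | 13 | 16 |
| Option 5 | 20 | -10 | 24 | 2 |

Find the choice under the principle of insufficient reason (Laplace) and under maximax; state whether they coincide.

laplace → Option 1; maximax → Option 1 (agree)

Row averages: Option 1=12.75, Option 2=4.25, Option 3=7.25, Option 4=9, Option 5=9
Highest average = 12.75 → Option 1.
Row maxima: Option 1=30, Option 2=23, Option 3=20, Option 4=16, Option 5=24
Best best-case = 30 → Option 1.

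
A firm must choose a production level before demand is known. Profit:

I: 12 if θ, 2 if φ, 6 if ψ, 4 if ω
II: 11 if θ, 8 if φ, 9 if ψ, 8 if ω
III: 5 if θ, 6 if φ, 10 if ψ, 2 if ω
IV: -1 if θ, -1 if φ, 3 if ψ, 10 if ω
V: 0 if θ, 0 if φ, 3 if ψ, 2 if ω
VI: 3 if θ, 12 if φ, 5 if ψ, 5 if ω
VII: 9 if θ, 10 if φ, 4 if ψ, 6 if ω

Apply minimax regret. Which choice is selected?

Column bests: θ=12, φ=12, ψ=10, ω=10.
I regrets: 0, 10, 4, 6 → max 10
II regrets: 1, 4, 1, 2 → max 4
III regrets: 7, 6, 0, 8 → max 8
IV regrets: 13, 13, 7, 0 → max 13
V regrets: 12, 12, 7, 8 → max 12
VI regrets: 9, 0, 5, 5 → max 9
VII regrets: 3, 2, 6, 4 → max 6
Smallest max regret = 4 → II.

II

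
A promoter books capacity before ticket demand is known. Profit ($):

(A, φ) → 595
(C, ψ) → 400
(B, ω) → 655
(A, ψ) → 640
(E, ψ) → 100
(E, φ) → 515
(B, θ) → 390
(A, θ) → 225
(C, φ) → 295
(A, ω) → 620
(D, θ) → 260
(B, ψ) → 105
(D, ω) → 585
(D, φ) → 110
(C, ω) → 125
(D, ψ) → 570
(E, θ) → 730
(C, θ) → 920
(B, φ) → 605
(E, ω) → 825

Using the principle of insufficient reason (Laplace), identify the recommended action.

E

Row averages: A=520, B=438.75, C=435, D=381.25, E=542.5
Highest average = 542.5 → E.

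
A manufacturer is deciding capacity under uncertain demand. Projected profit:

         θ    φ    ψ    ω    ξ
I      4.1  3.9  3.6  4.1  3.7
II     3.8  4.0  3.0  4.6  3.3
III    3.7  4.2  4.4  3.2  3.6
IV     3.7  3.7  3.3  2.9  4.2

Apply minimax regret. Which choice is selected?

I

Column bests: θ=4.1, φ=4.2, ψ=4.4, ω=4.6, ξ=4.2.
I regrets: 0.0, 0.3, 0.8, 0.5, 0.5 → max 0.8
II regrets: 0.3, 0.2, 1.4, 0.0, 0.9 → max 1.4
III regrets: 0.4, 0.0, 0.0, 1.4, 0.6 → max 1.4
IV regrets: 0.4, 0.5, 1.1, 1.7, 0.0 → max 1.7
Smallest max regret = 0.8 → I.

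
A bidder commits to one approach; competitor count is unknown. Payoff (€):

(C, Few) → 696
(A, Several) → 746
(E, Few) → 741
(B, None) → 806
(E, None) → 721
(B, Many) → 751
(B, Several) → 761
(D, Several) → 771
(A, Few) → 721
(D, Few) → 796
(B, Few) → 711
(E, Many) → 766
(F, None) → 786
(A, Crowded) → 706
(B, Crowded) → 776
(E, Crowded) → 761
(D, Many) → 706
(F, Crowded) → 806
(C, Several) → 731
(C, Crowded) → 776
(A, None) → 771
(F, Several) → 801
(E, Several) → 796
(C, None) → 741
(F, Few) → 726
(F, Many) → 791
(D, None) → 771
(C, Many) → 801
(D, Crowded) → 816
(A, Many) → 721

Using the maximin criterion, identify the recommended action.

Row minima: A=706, B=711, C=696, D=706, E=721, F=726
Best worst-case = 726 → F.

F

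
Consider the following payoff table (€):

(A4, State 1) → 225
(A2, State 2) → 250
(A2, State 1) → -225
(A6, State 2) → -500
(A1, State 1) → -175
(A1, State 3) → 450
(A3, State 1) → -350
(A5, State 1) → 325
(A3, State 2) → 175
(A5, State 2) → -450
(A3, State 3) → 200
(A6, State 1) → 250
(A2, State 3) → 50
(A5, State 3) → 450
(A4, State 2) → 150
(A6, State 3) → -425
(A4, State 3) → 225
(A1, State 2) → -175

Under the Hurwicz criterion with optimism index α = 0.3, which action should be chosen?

A4

A1: 0.3·450 + 0.7·(-175) = 12.5
A2: 0.3·250 + 0.7·(-225) = -82.5
A3: 0.3·200 + 0.7·(-350) = -185
A4: 0.3·225 + 0.7·150 = 172.5
A5: 0.3·450 + 0.7·(-450) = -180
A6: 0.3·250 + 0.7·(-500) = -275
Highest Hurwicz score = 172.5 → A4.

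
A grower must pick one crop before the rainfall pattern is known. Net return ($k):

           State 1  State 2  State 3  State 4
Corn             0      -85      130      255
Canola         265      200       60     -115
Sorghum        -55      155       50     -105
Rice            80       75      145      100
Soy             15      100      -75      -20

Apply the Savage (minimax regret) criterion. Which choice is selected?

Rice

Column bests: State 1=265, State 2=200, State 3=145, State 4=255.
Corn regrets: 265, 285, 15, 0 → max 285
Canola regrets: 0, 0, 85, 370 → max 370
Sorghum regrets: 320, 45, 95, 360 → max 360
Rice regrets: 185, 125, 0, 155 → max 185
Soy regrets: 250, 100, 220, 275 → max 275
Smallest max regret = 185 → Rice.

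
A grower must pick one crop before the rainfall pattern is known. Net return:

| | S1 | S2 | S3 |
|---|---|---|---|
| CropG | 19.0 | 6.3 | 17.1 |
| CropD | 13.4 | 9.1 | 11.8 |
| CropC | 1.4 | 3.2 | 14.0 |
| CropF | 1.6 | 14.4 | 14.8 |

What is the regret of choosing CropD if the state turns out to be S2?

Best payoff under S2 is 14.4.
Regret = 14.4 − 9.1 = 5.3.

5.3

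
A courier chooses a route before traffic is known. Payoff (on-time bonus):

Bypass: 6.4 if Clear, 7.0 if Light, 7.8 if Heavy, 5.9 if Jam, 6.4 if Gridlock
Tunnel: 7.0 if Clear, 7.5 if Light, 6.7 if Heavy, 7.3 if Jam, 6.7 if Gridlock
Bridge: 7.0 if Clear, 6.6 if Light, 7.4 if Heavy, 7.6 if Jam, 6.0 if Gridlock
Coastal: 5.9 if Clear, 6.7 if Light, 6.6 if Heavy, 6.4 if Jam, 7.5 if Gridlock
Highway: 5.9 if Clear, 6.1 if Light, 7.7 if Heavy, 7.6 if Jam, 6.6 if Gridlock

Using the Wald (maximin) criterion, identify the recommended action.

Tunnel

Row minima: Bypass=5.9, Tunnel=6.7, Bridge=6.0, Coastal=5.9, Highway=5.9
Best worst-case = 6.7 → Tunnel.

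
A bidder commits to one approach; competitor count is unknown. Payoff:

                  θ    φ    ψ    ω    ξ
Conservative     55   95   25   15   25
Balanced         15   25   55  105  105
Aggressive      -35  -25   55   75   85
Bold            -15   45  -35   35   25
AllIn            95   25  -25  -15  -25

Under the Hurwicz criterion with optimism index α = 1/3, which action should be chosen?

Conservative: 1/3·95 + 2/3·15 = 125/3
Balanced: 1/3·105 + 2/3·15 = 45
Aggressive: 1/3·85 + 2/3·(-35) = 5
Bold: 1/3·45 + 2/3·(-35) = -25/3
AllIn: 1/3·95 + 2/3·(-25) = 15
Highest Hurwicz score = 45 → Balanced.

Balanced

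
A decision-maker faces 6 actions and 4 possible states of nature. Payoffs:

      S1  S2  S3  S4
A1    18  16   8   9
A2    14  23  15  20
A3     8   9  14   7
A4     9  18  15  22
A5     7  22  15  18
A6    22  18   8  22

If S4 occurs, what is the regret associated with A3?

Best payoff under S4 is 22.
Regret = 22 − 7 = 15.

15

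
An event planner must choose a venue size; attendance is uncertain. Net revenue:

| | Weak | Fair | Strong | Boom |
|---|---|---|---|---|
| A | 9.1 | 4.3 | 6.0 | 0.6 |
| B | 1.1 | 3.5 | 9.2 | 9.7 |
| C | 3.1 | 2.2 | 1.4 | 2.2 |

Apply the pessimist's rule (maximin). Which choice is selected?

C

Row minima: A=0.6, B=1.1, C=1.4
Best worst-case = 1.4 → C.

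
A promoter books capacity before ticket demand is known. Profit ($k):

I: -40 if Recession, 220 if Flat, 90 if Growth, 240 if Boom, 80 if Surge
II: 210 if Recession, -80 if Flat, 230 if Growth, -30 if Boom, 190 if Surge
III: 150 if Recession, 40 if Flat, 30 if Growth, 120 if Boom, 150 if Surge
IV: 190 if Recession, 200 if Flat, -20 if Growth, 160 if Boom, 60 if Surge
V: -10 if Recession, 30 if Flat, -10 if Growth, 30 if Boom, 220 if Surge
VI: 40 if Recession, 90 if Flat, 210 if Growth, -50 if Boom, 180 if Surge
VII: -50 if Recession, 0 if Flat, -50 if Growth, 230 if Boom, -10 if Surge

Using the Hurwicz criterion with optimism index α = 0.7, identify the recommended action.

I: 0.7·240 + 0.3·(-40) = 156
II: 0.7·230 + 0.3·(-80) = 137
III: 0.7·150 + 0.3·30 = 114
IV: 0.7·200 + 0.3·(-20) = 134
V: 0.7·220 + 0.3·(-10) = 151
VI: 0.7·210 + 0.3·(-50) = 132
VII: 0.7·230 + 0.3·(-50) = 146
Highest Hurwicz score = 156 → I.

I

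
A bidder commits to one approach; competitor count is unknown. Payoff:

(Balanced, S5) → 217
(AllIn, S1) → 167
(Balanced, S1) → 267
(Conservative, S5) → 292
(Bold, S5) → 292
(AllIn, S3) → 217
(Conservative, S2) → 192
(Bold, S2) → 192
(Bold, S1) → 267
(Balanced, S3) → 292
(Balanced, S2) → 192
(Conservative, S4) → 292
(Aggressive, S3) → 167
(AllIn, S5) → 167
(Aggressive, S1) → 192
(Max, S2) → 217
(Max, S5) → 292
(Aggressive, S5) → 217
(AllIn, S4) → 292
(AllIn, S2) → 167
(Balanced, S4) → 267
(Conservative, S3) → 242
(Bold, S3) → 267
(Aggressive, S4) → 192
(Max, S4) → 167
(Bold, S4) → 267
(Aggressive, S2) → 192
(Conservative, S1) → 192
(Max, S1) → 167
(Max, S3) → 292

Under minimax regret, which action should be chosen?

Column bests: S1=267, S2=217, S3=292, S4=292, S5=292.
Conservative regrets: 75, 25, 50, 0, 0 → max 75
Balanced regrets: 0, 25, 0, 25, 75 → max 75
Aggressive regrets: 75, 25, 125, 100, 75 → max 125
Bold regrets: 0, 25, 25, 25, 0 → max 25
AllIn regrets: 100, 50, 75, 0, 125 → max 125
Max regrets: 100, 0, 0, 125, 0 → max 125
Smallest max regret = 25 → Bold.

Bold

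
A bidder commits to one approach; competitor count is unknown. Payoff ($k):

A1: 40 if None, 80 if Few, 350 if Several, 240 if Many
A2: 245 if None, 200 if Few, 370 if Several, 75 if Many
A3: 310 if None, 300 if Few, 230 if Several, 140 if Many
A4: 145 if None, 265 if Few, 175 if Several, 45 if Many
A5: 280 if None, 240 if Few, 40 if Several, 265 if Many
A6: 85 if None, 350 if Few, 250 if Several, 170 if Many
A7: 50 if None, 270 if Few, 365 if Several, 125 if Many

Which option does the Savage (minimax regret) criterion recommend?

A3

Column bests: None=310, Few=350, Several=370, Many=265.
A1 regrets: 270, 270, 20, 25 → max 270
A2 regrets: 65, 150, 0, 190 → max 190
A3 regrets: 0, 50, 140, 125 → max 140
A4 regrets: 165, 85, 195, 220 → max 220
A5 regrets: 30, 110, 330, 0 → max 330
A6 regrets: 225, 0, 120, 95 → max 225
A7 regrets: 260, 80, 5, 140 → max 260
Smallest max regret = 140 → A3.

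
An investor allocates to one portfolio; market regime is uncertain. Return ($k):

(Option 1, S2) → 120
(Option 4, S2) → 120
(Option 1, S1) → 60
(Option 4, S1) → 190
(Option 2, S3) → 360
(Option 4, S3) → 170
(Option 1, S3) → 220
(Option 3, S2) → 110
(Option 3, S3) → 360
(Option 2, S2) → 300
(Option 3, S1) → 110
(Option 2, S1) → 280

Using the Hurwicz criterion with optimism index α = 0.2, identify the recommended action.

Option 2

Option 1: 0.2·220 + 0.8·60 = 92
Option 2: 0.2·360 + 0.8·280 = 296
Option 3: 0.2·360 + 0.8·110 = 160
Option 4: 0.2·190 + 0.8·120 = 134
Highest Hurwicz score = 296 → Option 2.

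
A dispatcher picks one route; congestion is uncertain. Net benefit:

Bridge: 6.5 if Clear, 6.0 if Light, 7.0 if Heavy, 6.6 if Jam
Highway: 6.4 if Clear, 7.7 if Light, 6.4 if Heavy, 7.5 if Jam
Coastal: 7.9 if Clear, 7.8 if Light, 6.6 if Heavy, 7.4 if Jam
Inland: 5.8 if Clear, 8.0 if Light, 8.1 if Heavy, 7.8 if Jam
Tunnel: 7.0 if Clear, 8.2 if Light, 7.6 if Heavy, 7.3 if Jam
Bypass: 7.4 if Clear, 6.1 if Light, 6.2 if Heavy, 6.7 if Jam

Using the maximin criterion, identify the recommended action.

Row minima: Bridge=6.0, Highway=6.4, Coastal=6.6, Inland=5.8, Tunnel=7.0, Bypass=6.1
Best worst-case = 7.0 → Tunnel.

Tunnel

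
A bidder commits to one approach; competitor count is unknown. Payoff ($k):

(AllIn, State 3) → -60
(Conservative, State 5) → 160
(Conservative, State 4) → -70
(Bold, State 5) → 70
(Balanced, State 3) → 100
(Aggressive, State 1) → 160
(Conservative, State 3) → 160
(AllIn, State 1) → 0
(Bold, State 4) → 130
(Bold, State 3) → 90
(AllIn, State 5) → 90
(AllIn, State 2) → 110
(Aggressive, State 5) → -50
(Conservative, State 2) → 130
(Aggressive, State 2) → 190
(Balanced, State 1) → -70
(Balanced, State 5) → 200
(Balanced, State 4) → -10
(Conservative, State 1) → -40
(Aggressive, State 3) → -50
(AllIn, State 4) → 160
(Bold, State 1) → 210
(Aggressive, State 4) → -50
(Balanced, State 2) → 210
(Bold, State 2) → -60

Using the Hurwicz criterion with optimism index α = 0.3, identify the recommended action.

Conservative: 0.3·160 + 0.7·(-70) = -1
Balanced: 0.3·210 + 0.7·(-70) = 14
Aggressive: 0.3·190 + 0.7·(-50) = 22
Bold: 0.3·210 + 0.7·(-60) = 21
AllIn: 0.3·160 + 0.7·(-60) = 6
Highest Hurwicz score = 22 → Aggressive.

Aggressive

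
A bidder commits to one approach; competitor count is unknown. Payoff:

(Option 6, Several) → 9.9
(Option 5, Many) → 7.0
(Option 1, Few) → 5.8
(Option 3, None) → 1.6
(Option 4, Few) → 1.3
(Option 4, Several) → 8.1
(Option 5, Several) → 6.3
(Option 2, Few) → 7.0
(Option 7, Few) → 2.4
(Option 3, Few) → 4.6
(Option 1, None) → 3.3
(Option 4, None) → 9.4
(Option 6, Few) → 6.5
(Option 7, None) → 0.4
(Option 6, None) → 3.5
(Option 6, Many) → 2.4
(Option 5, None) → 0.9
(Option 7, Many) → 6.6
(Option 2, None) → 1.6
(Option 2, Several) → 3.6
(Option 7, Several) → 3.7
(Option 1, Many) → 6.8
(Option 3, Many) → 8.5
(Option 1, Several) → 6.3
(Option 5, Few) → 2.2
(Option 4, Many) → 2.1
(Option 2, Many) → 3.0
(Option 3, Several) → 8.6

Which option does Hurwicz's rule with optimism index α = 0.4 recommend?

Option 6

Option 1: 0.4·6.8 + 0.6·3.3 = 4.7
Option 2: 0.4·7.0 + 0.6·1.6 = 3.76
Option 3: 0.4·8.6 + 0.6·1.6 = 4.4
Option 4: 0.4·9.4 + 0.6·1.3 = 4.54
Option 5: 0.4·7.0 + 0.6·0.9 = 3.34
Option 6: 0.4·9.9 + 0.6·2.4 = 5.4
Option 7: 0.4·6.6 + 0.6·0.4 = 2.88
Highest Hurwicz score = 5.4 → Option 6.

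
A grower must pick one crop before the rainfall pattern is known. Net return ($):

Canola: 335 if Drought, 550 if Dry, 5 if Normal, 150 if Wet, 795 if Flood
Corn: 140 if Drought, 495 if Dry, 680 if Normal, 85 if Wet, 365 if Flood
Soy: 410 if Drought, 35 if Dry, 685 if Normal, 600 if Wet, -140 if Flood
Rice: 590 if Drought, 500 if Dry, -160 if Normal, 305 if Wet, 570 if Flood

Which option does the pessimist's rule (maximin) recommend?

Row minima: Canola=5, Corn=85, Soy=-140, Rice=-160
Best worst-case = 85 → Corn.

Corn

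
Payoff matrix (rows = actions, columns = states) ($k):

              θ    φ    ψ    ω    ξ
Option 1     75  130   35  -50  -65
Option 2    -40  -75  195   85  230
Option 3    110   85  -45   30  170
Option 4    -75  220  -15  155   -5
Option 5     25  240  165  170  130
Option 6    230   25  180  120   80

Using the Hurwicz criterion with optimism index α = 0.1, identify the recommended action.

Option 1: 0.1·130 + 0.9·(-65) = -45.5
Option 2: 0.1·230 + 0.9·(-75) = -44.5
Option 3: 0.1·170 + 0.9·(-45) = -23.5
Option 4: 0.1·220 + 0.9·(-75) = -45.5
Option 5: 0.1·240 + 0.9·25 = 46.5
Option 6: 0.1·230 + 0.9·25 = 45.5
Highest Hurwicz score = 46.5 → Option 5.

Option 5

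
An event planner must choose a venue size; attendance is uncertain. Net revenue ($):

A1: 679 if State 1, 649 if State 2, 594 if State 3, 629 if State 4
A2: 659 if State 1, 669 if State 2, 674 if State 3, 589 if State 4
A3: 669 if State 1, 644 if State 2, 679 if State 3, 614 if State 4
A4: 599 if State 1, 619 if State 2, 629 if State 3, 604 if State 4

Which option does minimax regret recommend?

Column bests: State 1=679, State 2=669, State 3=679, State 4=629.
A1 regrets: 0, 20, 85, 0 → max 85
A2 regrets: 20, 0, 5, 40 → max 40
A3 regrets: 10, 25, 0, 15 → max 25
A4 regrets: 80, 50, 50, 25 → max 80
Smallest max regret = 25 → A3.

A3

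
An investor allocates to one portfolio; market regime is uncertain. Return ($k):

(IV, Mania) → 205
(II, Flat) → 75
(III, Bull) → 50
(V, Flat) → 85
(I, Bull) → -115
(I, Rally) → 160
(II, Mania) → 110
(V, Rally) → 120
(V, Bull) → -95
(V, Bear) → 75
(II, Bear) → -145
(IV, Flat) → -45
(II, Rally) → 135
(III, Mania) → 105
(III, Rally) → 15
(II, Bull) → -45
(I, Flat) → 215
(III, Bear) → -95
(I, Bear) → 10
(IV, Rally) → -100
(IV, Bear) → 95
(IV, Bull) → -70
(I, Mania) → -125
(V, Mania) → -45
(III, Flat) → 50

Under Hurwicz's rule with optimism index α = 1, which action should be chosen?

I: 1·215 + 0·(-125) = 215
II: 1·135 + 0·(-145) = 135
III: 1·105 + 0·(-95) = 105
IV: 1·205 + 0·(-100) = 205
V: 1·120 + 0·(-95) = 120
Highest Hurwicz score = 215 → I.

I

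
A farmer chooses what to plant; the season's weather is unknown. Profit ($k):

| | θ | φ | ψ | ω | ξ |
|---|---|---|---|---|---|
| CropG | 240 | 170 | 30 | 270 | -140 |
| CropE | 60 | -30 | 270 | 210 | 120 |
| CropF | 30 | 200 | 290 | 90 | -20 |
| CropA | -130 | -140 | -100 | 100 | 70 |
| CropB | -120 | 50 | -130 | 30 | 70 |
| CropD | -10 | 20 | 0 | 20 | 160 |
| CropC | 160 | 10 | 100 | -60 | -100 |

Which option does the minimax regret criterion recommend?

CropF

Column bests: θ=240, φ=200, ψ=290, ω=270, ξ=160.
CropG regrets: 0, 30, 260, 0, 300 → max 300
CropE regrets: 180, 230, 20, 60, 40 → max 230
CropF regrets: 210, 0, 0, 180, 180 → max 210
CropA regrets: 370, 340, 390, 170, 90 → max 390
CropB regrets: 360, 150, 420, 240, 90 → max 420
CropD regrets: 250, 180, 290, 250, 0 → max 290
CropC regrets: 80, 190, 190, 330, 260 → max 330
Smallest max regret = 210 → CropF.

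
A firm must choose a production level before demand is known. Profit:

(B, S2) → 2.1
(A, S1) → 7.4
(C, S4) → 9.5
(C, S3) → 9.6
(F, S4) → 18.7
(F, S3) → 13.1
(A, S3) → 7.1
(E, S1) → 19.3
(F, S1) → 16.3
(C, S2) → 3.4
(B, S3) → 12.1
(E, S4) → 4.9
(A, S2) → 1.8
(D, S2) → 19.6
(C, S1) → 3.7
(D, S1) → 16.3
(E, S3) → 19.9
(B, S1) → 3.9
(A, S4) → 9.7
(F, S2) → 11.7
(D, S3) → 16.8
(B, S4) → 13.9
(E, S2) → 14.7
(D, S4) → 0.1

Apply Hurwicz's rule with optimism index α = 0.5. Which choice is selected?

F

A: 0.5·9.7 + 0.5·1.8 = 5.75
B: 0.5·13.9 + 0.5·2.1 = 8
C: 0.5·9.6 + 0.5·3.4 = 6.5
D: 0.5·19.6 + 0.5·0.1 = 9.85
E: 0.5·19.9 + 0.5·4.9 = 12.4
F: 0.5·18.7 + 0.5·11.7 = 15.2
Highest Hurwicz score = 15.2 → F.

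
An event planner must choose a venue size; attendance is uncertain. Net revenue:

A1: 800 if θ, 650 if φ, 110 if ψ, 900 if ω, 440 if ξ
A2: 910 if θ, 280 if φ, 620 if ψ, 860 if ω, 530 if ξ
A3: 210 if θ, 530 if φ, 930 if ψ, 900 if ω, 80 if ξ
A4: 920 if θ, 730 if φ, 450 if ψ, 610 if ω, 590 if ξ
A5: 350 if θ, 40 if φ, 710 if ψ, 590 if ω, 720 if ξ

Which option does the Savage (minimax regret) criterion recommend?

A2

Column bests: θ=920, φ=730, ψ=930, ω=900, ξ=720.
A1 regrets: 120, 80, 820, 0, 280 → max 820
A2 regrets: 10, 450, 310, 40, 190 → max 450
A3 regrets: 710, 200, 0, 0, 640 → max 710
A4 regrets: 0, 0, 480, 290, 130 → max 480
A5 regrets: 570, 690, 220, 310, 0 → max 690
Smallest max regret = 450 → A2.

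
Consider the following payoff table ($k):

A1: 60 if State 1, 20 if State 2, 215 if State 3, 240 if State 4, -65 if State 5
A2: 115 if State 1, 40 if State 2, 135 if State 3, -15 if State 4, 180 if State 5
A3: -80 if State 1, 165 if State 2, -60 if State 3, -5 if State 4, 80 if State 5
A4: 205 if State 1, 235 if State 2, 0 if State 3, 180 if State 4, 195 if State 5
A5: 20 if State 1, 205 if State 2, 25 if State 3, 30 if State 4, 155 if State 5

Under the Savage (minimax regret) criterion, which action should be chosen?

Column bests: State 1=205, State 2=235, State 3=215, State 4=240, State 5=195.
A1 regrets: 145, 215, 0, 0, 260 → max 260
A2 regrets: 90, 195, 80, 255, 15 → max 255
A3 regrets: 285, 70, 275, 245, 115 → max 285
A4 regrets: 0, 0, 215, 60, 0 → max 215
A5 regrets: 185, 30, 190, 210, 40 → max 210
Smallest max regret = 210 → A5.

A5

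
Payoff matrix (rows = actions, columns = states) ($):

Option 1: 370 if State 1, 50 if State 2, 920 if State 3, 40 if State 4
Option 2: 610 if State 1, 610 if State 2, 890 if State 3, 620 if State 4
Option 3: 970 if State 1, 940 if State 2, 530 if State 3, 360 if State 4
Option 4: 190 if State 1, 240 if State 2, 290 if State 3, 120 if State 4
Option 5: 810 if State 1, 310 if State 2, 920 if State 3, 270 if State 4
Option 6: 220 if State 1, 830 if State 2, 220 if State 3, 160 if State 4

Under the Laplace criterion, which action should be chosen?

Row averages: Option 1=345, Option 2=682.5, Option 3=700, Option 4=210, Option 5=577.5, Option 6=357.5
Highest average = 700 → Option 3.

Option 3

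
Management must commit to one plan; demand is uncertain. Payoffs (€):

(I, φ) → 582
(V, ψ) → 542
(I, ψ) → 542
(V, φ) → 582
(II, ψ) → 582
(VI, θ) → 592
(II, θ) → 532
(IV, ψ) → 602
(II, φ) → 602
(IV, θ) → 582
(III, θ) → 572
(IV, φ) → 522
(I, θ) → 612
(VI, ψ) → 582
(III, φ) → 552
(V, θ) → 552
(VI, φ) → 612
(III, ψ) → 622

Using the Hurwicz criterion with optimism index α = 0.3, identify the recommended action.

I: 0.3·612 + 0.7·542 = 563
II: 0.3·602 + 0.7·532 = 553
III: 0.3·622 + 0.7·552 = 573
IV: 0.3·602 + 0.7·522 = 546
V: 0.3·582 + 0.7·542 = 554
VI: 0.3·612 + 0.7·582 = 591
Highest Hurwicz score = 591 → VI.

VI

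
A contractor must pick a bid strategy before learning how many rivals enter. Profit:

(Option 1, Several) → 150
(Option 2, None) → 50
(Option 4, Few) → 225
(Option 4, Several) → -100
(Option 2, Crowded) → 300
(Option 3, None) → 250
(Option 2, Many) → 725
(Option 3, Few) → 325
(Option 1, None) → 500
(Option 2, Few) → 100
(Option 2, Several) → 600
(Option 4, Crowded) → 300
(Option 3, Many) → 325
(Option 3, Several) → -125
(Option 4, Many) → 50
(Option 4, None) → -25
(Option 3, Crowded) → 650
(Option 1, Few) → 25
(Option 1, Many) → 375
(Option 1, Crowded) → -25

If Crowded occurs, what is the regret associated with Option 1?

Best payoff under Crowded is 650.
Regret = 650 − (-25) = 675.

675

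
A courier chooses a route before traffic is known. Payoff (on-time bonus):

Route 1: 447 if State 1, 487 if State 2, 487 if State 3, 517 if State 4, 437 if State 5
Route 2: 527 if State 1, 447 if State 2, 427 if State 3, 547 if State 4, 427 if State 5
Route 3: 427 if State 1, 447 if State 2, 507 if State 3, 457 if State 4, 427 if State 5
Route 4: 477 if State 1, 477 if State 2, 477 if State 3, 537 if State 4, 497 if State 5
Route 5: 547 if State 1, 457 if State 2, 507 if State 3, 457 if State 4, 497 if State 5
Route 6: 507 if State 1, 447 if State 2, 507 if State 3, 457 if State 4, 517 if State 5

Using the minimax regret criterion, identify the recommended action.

Column bests: State 1=547, State 2=487, State 3=507, State 4=547, State 5=517.
Route 1 regrets: 100, 0, 20, 30, 80 → max 100
Route 2 regrets: 20, 40, 80, 0, 90 → max 90
Route 3 regrets: 120, 40, 0, 90, 90 → max 120
Route 4 regrets: 70, 10, 30, 10, 20 → max 70
Route 5 regrets: 0, 30, 0, 90, 20 → max 90
Route 6 regrets: 40, 40, 0, 90, 0 → max 90
Smallest max regret = 70 → Route 4.

Route 4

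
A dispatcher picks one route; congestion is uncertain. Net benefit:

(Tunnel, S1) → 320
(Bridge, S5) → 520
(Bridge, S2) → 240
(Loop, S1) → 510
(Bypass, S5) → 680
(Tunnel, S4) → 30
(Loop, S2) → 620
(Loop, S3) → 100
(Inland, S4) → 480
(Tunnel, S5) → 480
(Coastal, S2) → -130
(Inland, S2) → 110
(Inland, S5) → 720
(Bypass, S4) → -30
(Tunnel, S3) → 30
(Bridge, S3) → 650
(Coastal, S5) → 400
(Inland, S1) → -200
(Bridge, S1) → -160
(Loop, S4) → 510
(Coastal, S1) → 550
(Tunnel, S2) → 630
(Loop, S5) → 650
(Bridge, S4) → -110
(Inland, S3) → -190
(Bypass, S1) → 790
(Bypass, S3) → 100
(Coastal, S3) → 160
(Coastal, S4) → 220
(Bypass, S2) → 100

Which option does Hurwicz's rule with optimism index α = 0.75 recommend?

Bridge: 0.75·650 + 0.25·(-160) = 447.5
Tunnel: 0.75·630 + 0.25·30 = 480
Coastal: 0.75·550 + 0.25·(-130) = 380
Inland: 0.75·720 + 0.25·(-200) = 490
Bypass: 0.75·790 + 0.25·(-30) = 585
Loop: 0.75·650 + 0.25·100 = 512.5
Highest Hurwicz score = 585 → Bypass.

Bypass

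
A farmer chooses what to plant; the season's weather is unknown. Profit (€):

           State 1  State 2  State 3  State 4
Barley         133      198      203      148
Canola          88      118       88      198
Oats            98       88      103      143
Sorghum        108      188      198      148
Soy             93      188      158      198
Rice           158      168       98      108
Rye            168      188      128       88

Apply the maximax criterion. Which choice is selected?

Barley

Row maxima: Barley=203, Canola=198, Oats=143, Sorghum=198, Soy=198, Rice=168, Rye=188
Best best-case = 203 → Barley.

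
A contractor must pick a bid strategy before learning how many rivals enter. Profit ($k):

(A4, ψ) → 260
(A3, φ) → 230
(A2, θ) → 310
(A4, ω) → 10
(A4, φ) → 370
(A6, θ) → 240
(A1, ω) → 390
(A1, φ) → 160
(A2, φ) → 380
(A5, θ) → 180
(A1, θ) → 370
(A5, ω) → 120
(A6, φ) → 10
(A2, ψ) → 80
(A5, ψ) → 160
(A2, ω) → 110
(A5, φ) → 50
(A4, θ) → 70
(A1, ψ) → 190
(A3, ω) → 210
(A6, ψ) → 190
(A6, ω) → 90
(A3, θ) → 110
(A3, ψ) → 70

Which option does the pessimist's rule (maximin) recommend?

Row minima: A1=160, A2=80, A3=70, A4=10, A5=50, A6=10
Best worst-case = 160 → A1.

A1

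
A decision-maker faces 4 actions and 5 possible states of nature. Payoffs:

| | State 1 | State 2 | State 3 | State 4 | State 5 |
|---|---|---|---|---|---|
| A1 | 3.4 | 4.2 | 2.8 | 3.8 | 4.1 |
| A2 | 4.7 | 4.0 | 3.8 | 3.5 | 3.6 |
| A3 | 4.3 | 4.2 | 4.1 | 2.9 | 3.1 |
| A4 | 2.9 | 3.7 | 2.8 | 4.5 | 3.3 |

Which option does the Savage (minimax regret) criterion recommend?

Column bests: State 1=4.7, State 2=4.2, State 3=4.1, State 4=4.5, State 5=4.1.
A1 regrets: 1.3, 0.0, 1.3, 0.7, 0.0 → max 1.3
A2 regrets: 0.0, 0.2, 0.3, 1.0, 0.5 → max 1.0
A3 regrets: 0.4, 0.0, 0.0, 1.6, 1.0 → max 1.6
A4 regrets: 1.8, 0.5, 1.3, 0.0, 0.8 → max 1.8
Smallest max regret = 1.0 → A2.

A2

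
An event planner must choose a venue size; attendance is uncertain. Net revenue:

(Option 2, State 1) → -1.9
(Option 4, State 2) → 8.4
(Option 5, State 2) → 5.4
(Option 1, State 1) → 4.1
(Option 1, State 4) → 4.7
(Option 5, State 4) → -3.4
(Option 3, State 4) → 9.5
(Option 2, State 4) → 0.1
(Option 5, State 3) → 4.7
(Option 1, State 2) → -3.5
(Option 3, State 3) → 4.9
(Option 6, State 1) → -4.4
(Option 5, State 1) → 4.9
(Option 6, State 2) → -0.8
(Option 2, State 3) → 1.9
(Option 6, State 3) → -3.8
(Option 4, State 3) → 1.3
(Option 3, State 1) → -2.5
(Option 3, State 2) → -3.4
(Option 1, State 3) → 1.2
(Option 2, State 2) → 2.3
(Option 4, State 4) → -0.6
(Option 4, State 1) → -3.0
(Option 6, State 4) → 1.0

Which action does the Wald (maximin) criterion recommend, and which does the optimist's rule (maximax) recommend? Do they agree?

Row minima: Option 1=-3.5, Option 2=-1.9, Option 3=-3.4, Option 4=-3.0, Option 5=-3.4, Option 6=-4.4
Best worst-case = -1.9 → Option 2.
Row maxima: Option 1=4.7, Option 2=2.3, Option 3=9.5, Option 4=8.4, Option 5=5.4, Option 6=1.0
Best best-case = 9.5 → Option 3.

maximin → Option 2; maximax → Option 3 (disagree)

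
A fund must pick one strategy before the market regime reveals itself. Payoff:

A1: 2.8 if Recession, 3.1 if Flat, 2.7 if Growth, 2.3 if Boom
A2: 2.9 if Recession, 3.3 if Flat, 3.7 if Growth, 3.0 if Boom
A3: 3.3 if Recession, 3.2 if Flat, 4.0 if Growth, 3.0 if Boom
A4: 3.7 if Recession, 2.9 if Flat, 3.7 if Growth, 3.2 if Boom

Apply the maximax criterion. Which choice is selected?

A3

Row maxima: A1=3.1, A2=3.7, A3=4.0, A4=3.7
Best best-case = 4.0 → A3.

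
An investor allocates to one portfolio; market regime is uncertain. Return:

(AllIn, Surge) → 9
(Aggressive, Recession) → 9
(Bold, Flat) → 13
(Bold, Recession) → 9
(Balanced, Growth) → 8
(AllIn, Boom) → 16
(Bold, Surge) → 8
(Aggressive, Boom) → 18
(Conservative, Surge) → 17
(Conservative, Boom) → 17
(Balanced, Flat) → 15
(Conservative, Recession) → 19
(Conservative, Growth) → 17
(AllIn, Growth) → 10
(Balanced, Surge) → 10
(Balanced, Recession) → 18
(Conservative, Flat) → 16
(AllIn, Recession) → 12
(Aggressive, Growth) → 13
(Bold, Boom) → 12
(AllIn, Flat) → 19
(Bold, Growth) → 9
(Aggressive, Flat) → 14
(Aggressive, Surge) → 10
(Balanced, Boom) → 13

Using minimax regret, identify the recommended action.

Column bests: Recession=19, Flat=19, Growth=17, Boom=18, Surge=17.
Conservative regrets: 0, 3, 0, 1, 0 → max 3
Balanced regrets: 1, 4, 9, 5, 7 → max 9
Aggressive regrets: 10, 5, 4, 0, 7 → max 10
Bold regrets: 10, 6, 8, 6, 9 → max 10
AllIn regrets: 7, 0, 7, 2, 8 → max 8
Smallest max regret = 3 → Conservative.

Conservative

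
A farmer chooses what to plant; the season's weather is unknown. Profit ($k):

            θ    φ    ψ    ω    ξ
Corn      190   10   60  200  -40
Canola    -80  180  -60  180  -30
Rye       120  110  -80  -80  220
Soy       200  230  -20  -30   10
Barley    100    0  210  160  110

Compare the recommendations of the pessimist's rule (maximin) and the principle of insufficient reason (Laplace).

Row minima: Corn=-40, Canola=-80, Rye=-80, Soy=-30, Barley=0
Best worst-case = 0 → Barley.
Row averages: Corn=84, Canola=38, Rye=58, Soy=78, Barley=116
Highest average = 116 → Barley.

maximin → Barley; laplace → Barley (agree)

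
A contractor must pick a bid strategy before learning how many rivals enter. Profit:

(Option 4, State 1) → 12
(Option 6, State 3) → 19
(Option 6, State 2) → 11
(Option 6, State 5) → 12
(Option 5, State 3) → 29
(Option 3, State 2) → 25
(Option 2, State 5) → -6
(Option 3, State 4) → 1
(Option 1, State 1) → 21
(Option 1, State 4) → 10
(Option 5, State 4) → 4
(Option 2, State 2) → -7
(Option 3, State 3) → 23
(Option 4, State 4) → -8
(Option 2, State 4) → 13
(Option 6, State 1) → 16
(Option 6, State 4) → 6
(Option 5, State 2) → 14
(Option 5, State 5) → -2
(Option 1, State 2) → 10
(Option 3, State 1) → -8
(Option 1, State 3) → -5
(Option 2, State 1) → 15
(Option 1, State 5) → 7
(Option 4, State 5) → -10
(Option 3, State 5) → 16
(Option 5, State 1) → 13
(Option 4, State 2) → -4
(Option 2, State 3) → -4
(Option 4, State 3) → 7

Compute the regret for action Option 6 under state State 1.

Best payoff under State 1 is 21.
Regret = 21 − 16 = 5.

5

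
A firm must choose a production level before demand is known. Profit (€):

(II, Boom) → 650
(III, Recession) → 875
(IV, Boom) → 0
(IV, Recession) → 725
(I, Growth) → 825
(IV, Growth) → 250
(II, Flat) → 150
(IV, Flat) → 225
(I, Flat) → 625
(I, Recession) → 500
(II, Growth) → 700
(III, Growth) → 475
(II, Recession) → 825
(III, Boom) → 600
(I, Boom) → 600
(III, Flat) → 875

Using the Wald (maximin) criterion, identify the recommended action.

Row minima: I=500, II=150, III=475, IV=0
Best worst-case = 500 → I.

I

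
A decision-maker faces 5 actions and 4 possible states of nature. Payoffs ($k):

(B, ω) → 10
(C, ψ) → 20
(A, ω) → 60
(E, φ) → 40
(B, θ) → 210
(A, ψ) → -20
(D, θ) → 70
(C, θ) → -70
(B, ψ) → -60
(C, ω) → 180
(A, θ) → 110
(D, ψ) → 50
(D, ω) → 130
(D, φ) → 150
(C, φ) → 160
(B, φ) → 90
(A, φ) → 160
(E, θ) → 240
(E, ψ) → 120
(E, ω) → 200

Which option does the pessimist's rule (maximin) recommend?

D

Row minima: A=-20, B=-60, C=-70, D=50, E=40
Best worst-case = 50 → D.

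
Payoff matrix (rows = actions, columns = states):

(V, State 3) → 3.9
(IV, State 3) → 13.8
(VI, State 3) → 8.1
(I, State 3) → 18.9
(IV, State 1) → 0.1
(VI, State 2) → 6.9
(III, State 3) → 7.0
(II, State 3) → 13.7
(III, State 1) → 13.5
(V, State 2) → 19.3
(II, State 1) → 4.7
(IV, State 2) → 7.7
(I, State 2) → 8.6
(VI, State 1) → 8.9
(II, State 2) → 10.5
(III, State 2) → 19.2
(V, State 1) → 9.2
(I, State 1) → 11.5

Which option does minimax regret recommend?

Column bests: State 1=13.5, State 2=19.3, State 3=18.9.
I regrets: 2.0, 10.7, 0.0 → max 10.7
II regrets: 8.8, 8.8, 5.2 → max 8.8
III regrets: 0.0, 0.1, 11.9 → max 11.9
IV regrets: 13.4, 11.6, 5.1 → max 13.4
V regrets: 4.3, 0.0, 15.0 → max 15.0
VI regrets: 4.6, 12.4, 10.8 → max 12.4
Smallest max regret = 8.8 → II.

II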